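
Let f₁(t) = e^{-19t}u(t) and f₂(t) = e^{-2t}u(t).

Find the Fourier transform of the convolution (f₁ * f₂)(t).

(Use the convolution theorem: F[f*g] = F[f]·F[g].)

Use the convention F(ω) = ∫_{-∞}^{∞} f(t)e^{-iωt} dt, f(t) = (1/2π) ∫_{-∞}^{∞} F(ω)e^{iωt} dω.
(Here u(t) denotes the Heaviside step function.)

F[f₁*f₂](ω) = \frac{1}{\left(i \omega + 2\right) \left(i \omega + 19\right)}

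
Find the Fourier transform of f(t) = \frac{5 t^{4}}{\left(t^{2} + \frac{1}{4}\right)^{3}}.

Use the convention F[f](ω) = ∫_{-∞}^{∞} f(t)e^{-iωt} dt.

F(ω) = \frac{5 \pi \left(\omega^{2} - 10 \left|{\omega}\right| + 12\right) e^{- \frac{\left|{\omega}\right|}{2}}}{16}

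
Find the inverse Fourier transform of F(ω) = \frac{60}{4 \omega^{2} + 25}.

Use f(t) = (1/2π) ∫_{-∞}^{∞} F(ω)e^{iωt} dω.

f(t) = 3 e^{- \frac{5 \left|{t}\right|}{2}}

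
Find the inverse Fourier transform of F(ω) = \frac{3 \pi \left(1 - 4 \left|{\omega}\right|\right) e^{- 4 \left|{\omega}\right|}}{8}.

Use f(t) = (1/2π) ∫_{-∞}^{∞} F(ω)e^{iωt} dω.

f(t) = \frac{3 t^{2}}{\left(t^{2} + 16\right)^{2}}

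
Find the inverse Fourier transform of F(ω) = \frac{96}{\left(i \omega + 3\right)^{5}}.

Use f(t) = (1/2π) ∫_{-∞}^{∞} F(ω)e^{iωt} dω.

f(t) = 4 t^{4} e^{- 3 t} u\left(t\right)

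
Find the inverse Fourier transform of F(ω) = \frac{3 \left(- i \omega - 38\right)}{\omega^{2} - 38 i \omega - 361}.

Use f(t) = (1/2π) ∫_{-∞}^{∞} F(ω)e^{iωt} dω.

f(t) = 3 \left(19 t + 1\right) e^{- 19 t} u\left(t\right)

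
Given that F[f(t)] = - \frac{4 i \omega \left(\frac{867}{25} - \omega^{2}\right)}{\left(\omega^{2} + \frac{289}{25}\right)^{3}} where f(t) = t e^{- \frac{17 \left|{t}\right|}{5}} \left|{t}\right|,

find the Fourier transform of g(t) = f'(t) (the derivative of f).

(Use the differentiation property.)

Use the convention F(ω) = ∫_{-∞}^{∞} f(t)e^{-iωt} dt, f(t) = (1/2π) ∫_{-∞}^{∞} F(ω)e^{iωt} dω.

F[g](ω) = \frac{\omega^{2} \left(2167500 - 62500 \omega^{2}\right)}{\left(25 \omega^{2} + 289\right)^{3}}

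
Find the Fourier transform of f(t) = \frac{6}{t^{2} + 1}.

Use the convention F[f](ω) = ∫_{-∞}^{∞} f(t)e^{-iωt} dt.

F(ω) = 6 \pi e^{- \left|{\omega}\right|}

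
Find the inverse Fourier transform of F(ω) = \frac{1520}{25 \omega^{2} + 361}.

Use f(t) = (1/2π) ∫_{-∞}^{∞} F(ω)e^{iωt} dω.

f(t) = 8 e^{- \frac{19 \left|{t}\right|}{5}}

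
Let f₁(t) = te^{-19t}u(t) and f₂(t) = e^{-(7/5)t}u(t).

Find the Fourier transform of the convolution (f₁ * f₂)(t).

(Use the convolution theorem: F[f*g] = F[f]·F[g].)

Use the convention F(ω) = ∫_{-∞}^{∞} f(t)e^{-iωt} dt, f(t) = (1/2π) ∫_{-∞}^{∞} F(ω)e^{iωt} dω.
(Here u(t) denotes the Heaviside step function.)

F[f₁*f₂](ω) = \frac{5}{\left(i \omega + 19\right)^{2} \left(5 i \omega + 7\right)}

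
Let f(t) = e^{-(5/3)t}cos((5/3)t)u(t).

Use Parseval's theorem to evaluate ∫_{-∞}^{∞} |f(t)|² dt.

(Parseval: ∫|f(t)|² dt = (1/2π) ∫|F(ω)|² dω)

∫|f(t)|² dt = \frac{9}{40}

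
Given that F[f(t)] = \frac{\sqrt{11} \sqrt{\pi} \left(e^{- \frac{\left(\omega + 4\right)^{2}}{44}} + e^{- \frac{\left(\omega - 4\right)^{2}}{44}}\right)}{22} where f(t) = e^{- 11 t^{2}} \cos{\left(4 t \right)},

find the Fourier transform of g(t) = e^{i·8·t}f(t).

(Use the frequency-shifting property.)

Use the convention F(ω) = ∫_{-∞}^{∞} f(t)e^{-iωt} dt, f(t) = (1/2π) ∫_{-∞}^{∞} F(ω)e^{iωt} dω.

F[g](ω) = \frac{\sqrt{11} \sqrt{\pi} \left(e^{\frac{4 \omega}{11}} + e^{\frac{32}{11}}\right) e^{- \frac{\omega^{2}}{44} + \frac{2 \omega}{11} - \frac{36}{11}}}{22}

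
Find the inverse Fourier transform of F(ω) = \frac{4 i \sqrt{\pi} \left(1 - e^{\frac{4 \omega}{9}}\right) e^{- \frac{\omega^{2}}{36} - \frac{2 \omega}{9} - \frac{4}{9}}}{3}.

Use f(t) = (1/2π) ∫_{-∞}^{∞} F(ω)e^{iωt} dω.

f(t) = 8 e^{- 9 t^{2}} \sin{\left(4 t \right)}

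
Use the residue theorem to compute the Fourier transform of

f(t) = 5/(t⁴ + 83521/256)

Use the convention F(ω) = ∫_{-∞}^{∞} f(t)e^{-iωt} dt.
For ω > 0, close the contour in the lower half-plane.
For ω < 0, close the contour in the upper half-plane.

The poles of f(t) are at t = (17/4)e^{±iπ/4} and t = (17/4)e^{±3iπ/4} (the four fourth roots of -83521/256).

Let g(z) = f(z)e^{-iωz}; for large |z| the factor e^{-iωz} decays in the lower half-plane when ω > 0 and in the upper half-plane when ω < 0.

Case ω > 0 (lower half-plane, clockwise contour ⇒ F(ω) = -2πi·ΣRes):
  Res_{z = - \frac{17 \sqrt{2}}{8} - \frac{17 \sqrt{2} i}{8}} g(z) = \frac{40 \sqrt{2} \left(1 + i\right) e^{\frac{17 \sqrt{2} \omega \left(-1 + i\right)}{8}}}{4913}
  Res_{z = \frac{17 \sqrt{2}}{8} - \frac{17 \sqrt{2} i}{8}} g(z) = \frac{40 \sqrt{2} \left(-1 + i\right) e^{- \frac{17 \sqrt{2} \omega \left(1 + i\right)}{8}}}{4913}
  F(ω) = -2πi·ΣRes = \frac{80 \sqrt{2} \pi \left(\left(1 - i\right) e^{\frac{17 \sqrt{2} i \omega}{4}} + 1 + i\right) e^{- \frac{17 \sqrt{2} \omega \left(1 + i\right)}{8}}}{4913} = \frac{320 \pi e^{- \frac{17 \sqrt{2} \omega}{8}} \sin{\left(\frac{17 \sqrt{2} \omega}{8} + \frac{\pi}{4} \right)}}{4913}

Case ω < 0 (upper half-plane, counterclockwise contour ⇒ F(ω) = +2πi·ΣRes):
  Res_{z = \frac{17 \sqrt{2}}{8} + \frac{17 \sqrt{2} i}{8}} g(z) = - \frac{40 \sqrt{2} \left(1 + i\right) e^{\frac{17 \sqrt{2} \omega \left(1 - i\right)}{8}}}{4913}
  Res_{z = - \frac{17 \sqrt{2}}{8} + \frac{17 \sqrt{2} i}{8}} g(z) = \frac{40 \sqrt{2} \left(1 - i\right) e^{\frac{17 \sqrt{2} \omega \left(1 + i\right)}{8}}}{4913}
  F(ω) = 2πi·ΣRes = - \frac{80 \sqrt{2} i \pi \left(\left(1 + i\right) e^{\frac{17 \sqrt{2} \omega \left(1 - i\right)}{8}} - \left(1 - i\right) e^{\frac{17 \sqrt{2} \omega \left(1 + i\right)}{8}}\right)}{4913} = \frac{320 \pi e^{\frac{17 \sqrt{2} \omega}{8}} \cos{\left(\frac{17 \sqrt{2} \omega}{8} + \frac{\pi}{4} \right)}}{4913}

Both cases combine into a single formula in |ω|:

F(ω) = \frac{320 \pi e^{- \frac{17 \sqrt{2} \left|{\omega}\right|}{8}} \sin{\left(\frac{17 \sqrt{2} \left|{\omega}\right|}{8} + \frac{\pi}{4} \right)}}{4913}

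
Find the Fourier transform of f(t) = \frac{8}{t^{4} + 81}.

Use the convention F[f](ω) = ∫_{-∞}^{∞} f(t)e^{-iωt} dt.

F(ω) = \frac{8 \pi e^{- \frac{3 \sqrt{2} \left|{\omega}\right|}{2}} \sin{\left(\frac{3 \sqrt{2} \left|{\omega}\right|}{2} + \frac{\pi}{4} \right)}}{27}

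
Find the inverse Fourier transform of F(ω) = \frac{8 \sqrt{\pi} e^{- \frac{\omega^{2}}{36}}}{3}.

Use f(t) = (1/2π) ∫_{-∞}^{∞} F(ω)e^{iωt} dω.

f(t) = 8 e^{- 9 t^{2}}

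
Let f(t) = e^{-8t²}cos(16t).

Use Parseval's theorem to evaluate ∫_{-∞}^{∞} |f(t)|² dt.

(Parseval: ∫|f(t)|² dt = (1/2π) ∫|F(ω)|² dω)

∫|f(t)|² dt = \frac{\sqrt{\pi} \left(1 + e^{16}\right)}{8 e^{16}}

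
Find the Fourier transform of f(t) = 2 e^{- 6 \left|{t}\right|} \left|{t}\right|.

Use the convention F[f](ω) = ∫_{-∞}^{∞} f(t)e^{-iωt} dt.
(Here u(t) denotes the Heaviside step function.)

F(ω) = \frac{4 \left(36 - \omega^{2}\right)}{\left(\omega^{2} + 36\right)^{2}}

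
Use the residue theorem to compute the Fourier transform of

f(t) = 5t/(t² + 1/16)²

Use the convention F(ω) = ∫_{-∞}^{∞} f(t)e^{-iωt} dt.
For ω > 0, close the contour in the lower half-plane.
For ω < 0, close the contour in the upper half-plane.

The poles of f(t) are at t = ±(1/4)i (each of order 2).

Let g(z) = f(z)e^{-iωz}; for large |z| the factor e^{-iωz} decays in the lower half-plane when ω > 0 and in the upper half-plane when ω < 0.

Case ω > 0 (lower half-plane, clockwise contour ⇒ F(ω) = -2πi·ΣRes):
  Res_{z = - \frac{i}{4}} g(z) = 5 \omega e^{- \frac{\omega}{4}} (pole of order 2)
  F(ω) = -2πi·ΣRes = - 10 i \pi \omega e^{- \frac{\omega}{4}}

Case ω < 0 (upper half-plane, counterclockwise contour ⇒ F(ω) = +2πi·ΣRes):
  Res_{z = \frac{i}{4}} g(z) = - 5 \omega e^{\frac{\omega}{4}} (pole of order 2)
  F(ω) = 2πi·ΣRes = - 10 i \pi \omega e^{\frac{\omega}{4}}

Both cases combine into a single formula in |ω|:

F(ω) = - 10 i \pi \omega e^{- \frac{\left|{\omega}\right|}{4}}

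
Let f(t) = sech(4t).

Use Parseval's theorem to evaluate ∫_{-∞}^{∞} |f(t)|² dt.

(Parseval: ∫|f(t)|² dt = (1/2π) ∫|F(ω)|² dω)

∫|f(t)|² dt = \frac{1}{2}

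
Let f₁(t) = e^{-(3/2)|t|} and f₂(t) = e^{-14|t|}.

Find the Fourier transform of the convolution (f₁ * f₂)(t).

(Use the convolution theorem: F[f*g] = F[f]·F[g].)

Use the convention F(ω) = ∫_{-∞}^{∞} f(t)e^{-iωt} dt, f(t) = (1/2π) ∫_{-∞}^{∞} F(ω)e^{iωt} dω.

F[f₁*f₂](ω) = \frac{336}{\left(\omega^{2} + 196\right) \left(4 \omega^{2} + 9\right)}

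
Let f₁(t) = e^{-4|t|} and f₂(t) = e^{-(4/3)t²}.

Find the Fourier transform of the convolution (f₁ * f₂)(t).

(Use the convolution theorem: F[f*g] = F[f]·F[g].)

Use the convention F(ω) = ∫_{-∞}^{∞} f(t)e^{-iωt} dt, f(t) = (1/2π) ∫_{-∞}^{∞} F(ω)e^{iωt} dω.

F[f₁*f₂](ω) = \frac{4 \sqrt{3} \sqrt{\pi} e^{- \frac{3 \omega^{2}}{16}}}{\omega^{2} + 16}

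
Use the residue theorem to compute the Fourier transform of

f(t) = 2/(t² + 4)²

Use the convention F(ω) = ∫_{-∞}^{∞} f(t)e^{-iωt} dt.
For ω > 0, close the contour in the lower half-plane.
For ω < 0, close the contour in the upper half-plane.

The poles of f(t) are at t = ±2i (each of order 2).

Let g(z) = f(z)e^{-iωz}; for large |z| the factor e^{-iωz} decays in the lower half-plane when ω > 0 and in the upper half-plane when ω < 0.

Case ω > 0 (lower half-plane, clockwise contour ⇒ F(ω) = -2πi·ΣRes):
  Res_{z = - 2 i} g(z) = \frac{i \left(2 \omega + 1\right) e^{- 2 \omega}}{16} (pole of order 2)
  F(ω) = -2πi·ΣRes = \frac{\pi \left(2 \omega + 1\right) e^{- 2 \omega}}{8}

Case ω < 0 (upper half-plane, counterclockwise contour ⇒ F(ω) = +2πi·ΣRes):
  Res_{z = 2 i} g(z) = \frac{i \left(2 \omega - 1\right) e^{2 \omega}}{16} (pole of order 2)
  F(ω) = 2πi·ΣRes = \frac{\pi \left(1 - 2 \omega\right) e^{2 \omega}}{8}

Both cases combine into a single formula in |ω|:

F(ω) = \frac{\pi \left(2 \left|{\omega}\right| + 1\right) e^{- 2 \left|{\omega}\right|}}{8}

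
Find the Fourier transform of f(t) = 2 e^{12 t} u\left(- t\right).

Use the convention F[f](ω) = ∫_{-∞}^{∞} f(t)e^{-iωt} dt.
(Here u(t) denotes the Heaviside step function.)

F(ω) = - \frac{2}{i \omega - 12}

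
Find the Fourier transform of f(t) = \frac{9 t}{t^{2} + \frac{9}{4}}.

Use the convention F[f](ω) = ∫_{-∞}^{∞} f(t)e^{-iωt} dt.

F(ω) = - 9 i \pi e^{- \frac{3 \left|{\omega}\right|}{2}} \operatorname{sign}{\left(\omega \right)}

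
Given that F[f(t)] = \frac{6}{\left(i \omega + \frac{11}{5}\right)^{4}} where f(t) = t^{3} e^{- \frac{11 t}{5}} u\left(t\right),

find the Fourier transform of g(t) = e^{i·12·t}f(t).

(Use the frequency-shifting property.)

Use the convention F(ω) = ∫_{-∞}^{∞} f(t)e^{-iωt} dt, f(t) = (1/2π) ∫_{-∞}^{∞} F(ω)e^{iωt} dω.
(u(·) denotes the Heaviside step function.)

F[g](ω) = \frac{3750}{\left(5 i \left(\omega - 12\right) + 11\right)^{4}}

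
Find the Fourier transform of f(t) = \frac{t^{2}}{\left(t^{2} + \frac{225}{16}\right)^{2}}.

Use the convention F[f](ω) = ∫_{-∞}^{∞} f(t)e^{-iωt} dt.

F(ω) = \frac{\pi \left(4 - 15 \left|{\omega}\right|\right) e^{- \frac{15 \left|{\omega}\right|}{4}}}{30}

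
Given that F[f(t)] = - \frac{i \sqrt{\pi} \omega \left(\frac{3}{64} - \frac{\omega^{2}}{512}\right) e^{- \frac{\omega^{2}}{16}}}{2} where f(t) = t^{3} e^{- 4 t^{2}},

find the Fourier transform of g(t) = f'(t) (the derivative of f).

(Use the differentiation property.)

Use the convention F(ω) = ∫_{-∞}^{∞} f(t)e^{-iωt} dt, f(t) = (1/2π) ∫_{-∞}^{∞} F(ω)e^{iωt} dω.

F[g](ω) = \frac{\sqrt{\pi} \omega^{2} \left(24 - \omega^{2}\right) e^{- \frac{\omega^{2}}{16}}}{1024}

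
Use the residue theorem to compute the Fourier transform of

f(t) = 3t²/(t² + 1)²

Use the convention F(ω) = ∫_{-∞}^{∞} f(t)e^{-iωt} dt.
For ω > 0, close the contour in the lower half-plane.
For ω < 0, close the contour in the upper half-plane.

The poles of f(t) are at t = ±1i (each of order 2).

Let g(z) = f(z)e^{-iωz}; for large |z| the factor e^{-iωz} decays in the lower half-plane when ω > 0 and in the upper half-plane when ω < 0.

Case ω > 0 (lower half-plane, clockwise contour ⇒ F(ω) = -2πi·ΣRes):
  Res_{z = - i} g(z) = \frac{3 i \left(1 - \omega\right) e^{- \omega}}{4} (pole of order 2)
  F(ω) = -2πi·ΣRes = \frac{3 \pi \left(1 - \omega\right) e^{- \omega}}{2}

Case ω < 0 (upper half-plane, counterclockwise contour ⇒ F(ω) = +2πi·ΣRes):
  Res_{z = i} g(z) = \frac{3 i \left(- \omega - 1\right) e^{\omega}}{4} (pole of order 2)
  F(ω) = 2πi·ΣRes = \frac{3 \pi \left(\omega + 1\right) e^{\omega}}{2}

Both cases combine into a single formula in |ω|:

F(ω) = \frac{3 \pi \left(1 - \left|{\omega}\right|\right) e^{- \left|{\omega}\right|}}{2}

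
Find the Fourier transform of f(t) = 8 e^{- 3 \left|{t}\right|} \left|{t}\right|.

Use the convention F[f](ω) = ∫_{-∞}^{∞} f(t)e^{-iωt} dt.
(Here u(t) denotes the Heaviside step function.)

F(ω) = \frac{16 \left(9 - \omega^{2}\right)}{\left(\omega^{2} + 9\right)^{2}}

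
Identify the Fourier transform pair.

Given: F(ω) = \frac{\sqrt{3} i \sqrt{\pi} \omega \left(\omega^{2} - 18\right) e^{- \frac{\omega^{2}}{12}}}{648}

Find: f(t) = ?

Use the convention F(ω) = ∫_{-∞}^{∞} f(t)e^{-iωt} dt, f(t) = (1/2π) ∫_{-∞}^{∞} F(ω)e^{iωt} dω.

f(t) = t^{3} e^{- 3 t^{2}}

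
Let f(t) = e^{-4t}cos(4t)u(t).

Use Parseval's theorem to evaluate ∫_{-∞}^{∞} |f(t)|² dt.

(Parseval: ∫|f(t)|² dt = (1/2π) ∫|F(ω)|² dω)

∫|f(t)|² dt = \frac{3}{32}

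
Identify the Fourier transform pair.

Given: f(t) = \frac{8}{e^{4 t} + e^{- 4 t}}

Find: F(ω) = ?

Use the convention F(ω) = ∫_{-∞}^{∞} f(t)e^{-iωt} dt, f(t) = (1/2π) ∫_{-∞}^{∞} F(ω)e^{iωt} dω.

F(ω) = \frac{\pi}{\cosh{\left(\frac{\pi \omega}{8} \right)}}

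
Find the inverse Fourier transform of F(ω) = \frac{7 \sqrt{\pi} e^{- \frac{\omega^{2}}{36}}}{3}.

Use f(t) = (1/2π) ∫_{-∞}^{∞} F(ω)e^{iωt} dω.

f(t) = 7 e^{- 9 t^{2}}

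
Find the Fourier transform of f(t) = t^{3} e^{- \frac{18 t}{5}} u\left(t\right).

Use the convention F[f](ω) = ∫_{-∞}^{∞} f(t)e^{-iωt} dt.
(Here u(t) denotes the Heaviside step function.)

F(ω) = \frac{3750}{\left(5 i \omega + 18\right)^{4}}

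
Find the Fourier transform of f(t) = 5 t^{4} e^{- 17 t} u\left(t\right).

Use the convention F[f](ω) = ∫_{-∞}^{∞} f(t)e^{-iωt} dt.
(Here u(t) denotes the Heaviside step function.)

F(ω) = \frac{120}{\left(i \omega + 17\right)^{5}}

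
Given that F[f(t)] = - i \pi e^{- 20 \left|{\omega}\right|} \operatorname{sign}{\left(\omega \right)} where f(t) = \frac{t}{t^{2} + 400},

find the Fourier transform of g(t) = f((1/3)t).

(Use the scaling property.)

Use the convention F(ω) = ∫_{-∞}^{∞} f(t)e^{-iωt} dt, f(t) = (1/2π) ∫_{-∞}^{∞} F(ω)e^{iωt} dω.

F[g](ω) = - 3 i \pi e^{- 60 \left|{\omega}\right|} \operatorname{sign}{\left(\omega \right)}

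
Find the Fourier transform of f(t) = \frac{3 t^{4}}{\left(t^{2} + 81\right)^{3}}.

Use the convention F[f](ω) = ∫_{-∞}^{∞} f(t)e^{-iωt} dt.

F(ω) = \frac{\pi \left(27 \omega^{2} - 15 \left|{\omega}\right| + 1\right) e^{- 9 \left|{\omega}\right|}}{8}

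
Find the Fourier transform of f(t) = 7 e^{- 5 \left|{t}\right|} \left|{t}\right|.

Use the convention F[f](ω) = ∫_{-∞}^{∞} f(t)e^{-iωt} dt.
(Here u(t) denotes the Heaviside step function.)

F(ω) = \frac{14 \left(25 - \omega^{2}\right)}{\left(\omega^{2} + 25\right)^{2}}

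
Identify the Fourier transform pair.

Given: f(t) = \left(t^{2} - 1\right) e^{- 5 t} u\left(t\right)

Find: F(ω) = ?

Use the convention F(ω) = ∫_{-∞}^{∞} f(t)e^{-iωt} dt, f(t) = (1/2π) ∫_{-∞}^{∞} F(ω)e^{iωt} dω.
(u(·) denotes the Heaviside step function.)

F(ω) = \frac{2 i \omega - \left(i \omega + 5\right)^{3} + 10}{\left(i \omega + 5\right)^{4}}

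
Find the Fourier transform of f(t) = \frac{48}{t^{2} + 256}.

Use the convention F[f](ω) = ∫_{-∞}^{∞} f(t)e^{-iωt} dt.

F(ω) = 3 \pi e^{- 16 \left|{\omega}\right|}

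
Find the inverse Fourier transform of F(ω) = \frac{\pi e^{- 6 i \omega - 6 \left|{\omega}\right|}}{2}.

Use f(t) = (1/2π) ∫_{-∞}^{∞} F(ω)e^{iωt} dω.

f(t) = \frac{3}{\left(t - 6\right)^{2} + 36}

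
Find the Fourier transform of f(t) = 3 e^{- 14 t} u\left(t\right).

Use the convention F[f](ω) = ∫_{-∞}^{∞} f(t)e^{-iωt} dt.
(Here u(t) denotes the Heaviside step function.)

F(ω) = \frac{3}{i \omega + 14}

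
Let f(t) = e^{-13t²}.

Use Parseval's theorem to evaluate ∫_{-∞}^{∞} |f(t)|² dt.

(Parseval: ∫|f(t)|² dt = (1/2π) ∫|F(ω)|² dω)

∫|f(t)|² dt = \frac{\sqrt{26} \sqrt{\pi}}{26}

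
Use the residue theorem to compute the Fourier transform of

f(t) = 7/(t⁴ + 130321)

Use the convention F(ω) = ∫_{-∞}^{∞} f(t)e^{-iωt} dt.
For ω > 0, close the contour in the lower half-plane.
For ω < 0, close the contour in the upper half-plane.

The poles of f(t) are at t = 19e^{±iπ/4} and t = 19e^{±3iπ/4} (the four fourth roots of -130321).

Let g(z) = f(z)e^{-iωz}; for large |z| the factor e^{-iωz} decays in the lower half-plane when ω > 0 and in the upper half-plane when ω < 0.

Case ω > 0 (lower half-plane, clockwise contour ⇒ F(ω) = -2πi·ΣRes):
  Res_{z = - \frac{19 \sqrt{2}}{2} - \frac{19 \sqrt{2} i}{2}} g(z) = \frac{7 \sqrt{2} i \left(1 - i\right) e^{\frac{19 \sqrt{2} \omega \left(-1 + i\right)}{2}}}{54872}
  Res_{z = \frac{19 \sqrt{2}}{2} - \frac{19 \sqrt{2} i}{2}} g(z) = \frac{7 \sqrt{2} i \left(1 + i\right) e^{- \frac{19 \sqrt{2} \omega \left(1 + i\right)}{2}}}{54872}
  F(ω) = -2πi·ΣRes = \frac{7 \sqrt{2} \pi \left(1 - i\right) \left(e^{19 \sqrt{2} i \omega} + i\right) e^{- \frac{19 \sqrt{2} \omega \left(1 + i\right)}{2}}}{27436} = \frac{7 \pi e^{- \frac{19 \sqrt{2} \omega}{2}} \sin{\left(\frac{19 \sqrt{2} \omega}{2} + \frac{\pi}{4} \right)}}{6859}

Case ω < 0 (upper half-plane, counterclockwise contour ⇒ F(ω) = +2πi·ΣRes):
  Res_{z = \frac{19 \sqrt{2}}{2} + \frac{19 \sqrt{2} i}{2}} g(z) = \frac{7 \sqrt{2} i \left(-1 + i\right) e^{\frac{19 \sqrt{2} \omega \left(1 - i\right)}{2}}}{54872}
  Res_{z = - \frac{19 \sqrt{2}}{2} + \frac{19 \sqrt{2} i}{2}} g(z) = \frac{7 \sqrt{2} \left(1 - i\right) e^{\frac{19 \sqrt{2} \omega \left(1 + i\right)}{2}}}{54872}
  F(ω) = 2πi·ΣRes = - \frac{7 \sqrt{2} i \pi \left(i \left(1 - i\right) e^{\frac{19 \sqrt{2} \omega \left(1 - i\right)}{2}} - \left(1 - i\right) e^{\frac{19 \sqrt{2} \omega \left(1 + i\right)}{2}}\right)}{27436} = \frac{7 \pi e^{\frac{19 \sqrt{2} \omega}{2}} \cos{\left(\frac{19 \sqrt{2} \omega}{2} + \frac{\pi}{4} \right)}}{6859}

Both cases combine into a single formula in |ω|:

F(ω) = \frac{7 \pi e^{- \frac{19 \sqrt{2} \left|{\omega}\right|}{2}} \sin{\left(\frac{19 \sqrt{2} \left|{\omega}\right|}{2} + \frac{\pi}{4} \right)}}{6859}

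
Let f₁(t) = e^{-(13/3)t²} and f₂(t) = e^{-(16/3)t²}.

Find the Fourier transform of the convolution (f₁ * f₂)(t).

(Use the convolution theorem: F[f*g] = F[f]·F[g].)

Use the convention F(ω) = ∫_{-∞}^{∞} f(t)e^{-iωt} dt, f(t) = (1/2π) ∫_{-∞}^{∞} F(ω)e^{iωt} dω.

F[f₁*f₂](ω) = \frac{3 \sqrt{13} \pi e^{- \frac{87 \omega^{2}}{832}}}{52}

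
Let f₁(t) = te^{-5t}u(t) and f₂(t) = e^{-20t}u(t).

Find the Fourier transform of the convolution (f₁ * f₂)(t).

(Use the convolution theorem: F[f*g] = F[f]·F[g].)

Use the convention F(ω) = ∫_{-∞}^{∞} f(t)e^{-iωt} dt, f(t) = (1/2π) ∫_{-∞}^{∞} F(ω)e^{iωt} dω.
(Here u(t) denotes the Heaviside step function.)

F[f₁*f₂](ω) = \frac{1}{\left(i \omega + 5\right)^{2} \left(i \omega + 20\right)}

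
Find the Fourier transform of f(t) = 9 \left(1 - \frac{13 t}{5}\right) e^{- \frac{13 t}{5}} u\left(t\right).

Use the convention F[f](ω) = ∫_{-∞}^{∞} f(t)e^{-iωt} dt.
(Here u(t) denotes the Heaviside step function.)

F(ω) = \frac{225 i \omega}{- 25 \omega^{2} + 130 i \omega + 169}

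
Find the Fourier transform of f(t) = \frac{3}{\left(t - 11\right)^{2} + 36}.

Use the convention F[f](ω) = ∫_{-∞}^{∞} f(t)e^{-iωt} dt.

F(ω) = \frac{\pi e^{- 11 i \omega - 6 \left|{\omega}\right|}}{2}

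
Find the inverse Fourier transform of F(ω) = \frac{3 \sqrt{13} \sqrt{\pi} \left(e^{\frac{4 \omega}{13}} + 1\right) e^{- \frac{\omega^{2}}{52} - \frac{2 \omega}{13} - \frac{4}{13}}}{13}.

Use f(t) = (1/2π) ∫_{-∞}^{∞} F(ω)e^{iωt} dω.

f(t) = 6 e^{- 13 t^{2}} \cos{\left(4 t \right)}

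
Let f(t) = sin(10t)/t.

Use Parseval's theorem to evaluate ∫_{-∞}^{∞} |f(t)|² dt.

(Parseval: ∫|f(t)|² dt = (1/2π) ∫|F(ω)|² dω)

∫|f(t)|² dt = 10 \pi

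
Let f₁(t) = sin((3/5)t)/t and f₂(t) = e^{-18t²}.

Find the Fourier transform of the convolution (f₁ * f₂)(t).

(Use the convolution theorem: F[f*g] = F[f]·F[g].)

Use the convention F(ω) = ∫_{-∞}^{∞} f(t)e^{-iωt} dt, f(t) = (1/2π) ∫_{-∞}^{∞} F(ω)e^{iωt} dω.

F[f₁*f₂](ω) = \begin{cases} \frac{\sqrt{2} \pi^{\frac{3}{2}} e^{- \frac{\omega^{2}}{72}}}{6} & \text{for}\: \omega > - \frac{3}{5} \wedge \omega < \frac{3}{5} \\0 & \text{otherwise} \end{cases}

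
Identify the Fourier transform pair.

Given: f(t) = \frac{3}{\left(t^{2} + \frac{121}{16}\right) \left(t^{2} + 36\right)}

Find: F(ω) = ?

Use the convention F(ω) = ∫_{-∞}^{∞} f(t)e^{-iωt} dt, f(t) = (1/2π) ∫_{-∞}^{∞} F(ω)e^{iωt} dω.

F(ω) = - \frac{8 \pi e^{- 6 \left|{\omega}\right|}}{455} + \frac{192 \pi e^{- \frac{11 \left|{\omega}\right|}{4}}}{5005}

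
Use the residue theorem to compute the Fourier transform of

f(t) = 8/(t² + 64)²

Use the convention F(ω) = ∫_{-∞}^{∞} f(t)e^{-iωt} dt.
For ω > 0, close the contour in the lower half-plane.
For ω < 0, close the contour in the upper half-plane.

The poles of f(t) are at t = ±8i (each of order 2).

Let g(z) = f(z)e^{-iωz}; for large |z| the factor e^{-iωz} decays in the lower half-plane when ω > 0 and in the upper half-plane when ω < 0.

Case ω > 0 (lower half-plane, clockwise contour ⇒ F(ω) = -2πi·ΣRes):
  Res_{z = - 8 i} g(z) = \frac{i \left(8 \omega + 1\right) e^{- 8 \omega}}{256} (pole of order 2)
  F(ω) = -2πi·ΣRes = \frac{\pi \left(8 \omega + 1\right) e^{- 8 \omega}}{128}

Case ω < 0 (upper half-plane, counterclockwise contour ⇒ F(ω) = +2πi·ΣRes):
  Res_{z = 8 i} g(z) = \frac{i \left(8 \omega - 1\right) e^{8 \omega}}{256} (pole of order 2)
  F(ω) = 2πi·ΣRes = \frac{\pi \left(1 - 8 \omega\right) e^{8 \omega}}{128}

Both cases combine into a single formula in |ω|:

F(ω) = \frac{\pi \left(8 \left|{\omega}\right| + 1\right) e^{- 8 \left|{\omega}\right|}}{128}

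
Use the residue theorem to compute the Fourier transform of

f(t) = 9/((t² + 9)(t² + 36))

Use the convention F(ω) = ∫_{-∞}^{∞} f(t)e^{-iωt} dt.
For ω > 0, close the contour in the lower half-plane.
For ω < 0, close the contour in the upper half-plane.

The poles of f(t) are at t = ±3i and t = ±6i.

Let g(z) = f(z)e^{-iωz}; for large |z| the factor e^{-iωz} decays in the lower half-plane when ω > 0 and in the upper half-plane when ω < 0.

Case ω > 0 (lower half-plane, clockwise contour ⇒ F(ω) = -2πi·ΣRes):
  Res_{z = - 3 i} g(z) = \frac{i e^{- 3 \omega}}{18}
  Res_{z = - 6 i} g(z) = - \frac{i e^{- 6 \omega}}{36}
  F(ω) = -2πi·ΣRes = \frac{\pi \left(2 e^{3 \omega} - 1\right) e^{- 6 \omega}}{18}

Case ω < 0 (upper half-plane, counterclockwise contour ⇒ F(ω) = +2πi·ΣRes):
  Res_{z = 3 i} g(z) = - \frac{i e^{3 \omega}}{18}
  Res_{z = 6 i} g(z) = \frac{i e^{6 \omega}}{36}
  F(ω) = 2πi·ΣRes = \frac{\pi \left(2 - e^{3 \omega}\right) e^{3 \omega}}{18}

Both cases combine into a single formula in |ω|:

F(ω) = \frac{\pi \left(2 e^{3 \left|{\omega}\right|} - 1\right) e^{- 6 \left|{\omega}\right|}}{18}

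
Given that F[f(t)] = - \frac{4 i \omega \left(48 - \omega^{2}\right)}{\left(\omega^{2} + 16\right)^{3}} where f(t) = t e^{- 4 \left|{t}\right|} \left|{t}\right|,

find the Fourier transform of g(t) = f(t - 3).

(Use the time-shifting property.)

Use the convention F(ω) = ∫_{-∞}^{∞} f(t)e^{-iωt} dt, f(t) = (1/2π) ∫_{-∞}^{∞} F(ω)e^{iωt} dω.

F[g](ω) = \frac{4 i \omega \left(\omega^{2} - 48\right) e^{- 3 i \omega}}{\left(\omega^{2} + 16\right)^{3}}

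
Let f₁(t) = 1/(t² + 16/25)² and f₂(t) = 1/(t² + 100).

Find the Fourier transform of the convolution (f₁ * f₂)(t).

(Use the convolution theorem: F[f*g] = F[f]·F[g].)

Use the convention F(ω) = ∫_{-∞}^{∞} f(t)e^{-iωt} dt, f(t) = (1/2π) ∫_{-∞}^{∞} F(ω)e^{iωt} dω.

F[f₁*f₂](ω) = \frac{5 \pi^{2} \left(4 \left|{\omega}\right| + 5\right) e^{- \frac{54 \left|{\omega}\right|}{5}}}{256}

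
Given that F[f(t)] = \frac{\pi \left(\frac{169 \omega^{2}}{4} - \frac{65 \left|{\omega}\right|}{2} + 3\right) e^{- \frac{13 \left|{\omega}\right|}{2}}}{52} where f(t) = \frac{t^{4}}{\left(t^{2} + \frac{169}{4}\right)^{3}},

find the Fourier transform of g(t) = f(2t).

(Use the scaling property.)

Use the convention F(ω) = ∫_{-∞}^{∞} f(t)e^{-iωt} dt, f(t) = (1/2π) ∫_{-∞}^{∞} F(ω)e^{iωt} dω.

F[g](ω) = \frac{\pi \left(169 \omega^{2} - 260 \left|{\omega}\right| + 48\right) e^{- \frac{13 \left|{\omega}\right|}{4}}}{1664}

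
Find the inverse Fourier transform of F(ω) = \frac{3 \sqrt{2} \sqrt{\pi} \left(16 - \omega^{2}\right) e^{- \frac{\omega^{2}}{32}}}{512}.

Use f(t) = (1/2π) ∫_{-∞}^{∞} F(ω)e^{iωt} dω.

f(t) = 6 t^{2} e^{- 8 t^{2}}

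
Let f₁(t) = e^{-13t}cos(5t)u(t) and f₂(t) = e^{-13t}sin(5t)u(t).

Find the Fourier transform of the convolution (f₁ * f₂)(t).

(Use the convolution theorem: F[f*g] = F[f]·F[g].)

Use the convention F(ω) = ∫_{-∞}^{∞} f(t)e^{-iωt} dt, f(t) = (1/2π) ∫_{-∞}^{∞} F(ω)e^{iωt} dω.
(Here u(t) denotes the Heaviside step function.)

F[f₁*f₂](ω) = \frac{5 \left(i \omega + 13\right)}{\left(\left(i \omega + 13\right)^{2} + 25\right)^{2}}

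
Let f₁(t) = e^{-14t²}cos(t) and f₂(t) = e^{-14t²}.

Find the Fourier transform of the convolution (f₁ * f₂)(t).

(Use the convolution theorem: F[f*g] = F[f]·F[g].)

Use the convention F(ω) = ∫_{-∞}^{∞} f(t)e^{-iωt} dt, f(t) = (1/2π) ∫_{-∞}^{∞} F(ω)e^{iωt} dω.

F[f₁*f₂](ω) = \frac{\pi \left(e^{\frac{\omega}{14}} + 1\right) e^{- \frac{\omega^{2}}{28} - \frac{\omega}{28} - \frac{1}{56}}}{28}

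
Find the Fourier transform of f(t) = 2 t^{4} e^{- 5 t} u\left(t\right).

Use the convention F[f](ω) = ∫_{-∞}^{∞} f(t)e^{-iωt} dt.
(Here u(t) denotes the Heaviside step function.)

F(ω) = \frac{48}{\left(i \omega + 5\right)^{5}}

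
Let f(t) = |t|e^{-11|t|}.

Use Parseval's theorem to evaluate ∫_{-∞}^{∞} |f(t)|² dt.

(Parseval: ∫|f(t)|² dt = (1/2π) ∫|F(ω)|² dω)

∫|f(t)|² dt = \frac{1}{2662}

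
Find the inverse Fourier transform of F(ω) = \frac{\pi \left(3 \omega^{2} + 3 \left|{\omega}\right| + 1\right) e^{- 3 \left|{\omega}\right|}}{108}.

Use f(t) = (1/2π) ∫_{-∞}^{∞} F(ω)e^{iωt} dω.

f(t) = \frac{6}{\left(t^{2} + 9\right)^{3}}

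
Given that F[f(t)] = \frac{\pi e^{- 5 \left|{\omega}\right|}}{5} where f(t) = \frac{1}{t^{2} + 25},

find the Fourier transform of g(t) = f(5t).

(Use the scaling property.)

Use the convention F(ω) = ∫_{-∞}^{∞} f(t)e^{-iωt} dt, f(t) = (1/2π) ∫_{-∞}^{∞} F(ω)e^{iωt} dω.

F[g](ω) = \frac{\pi e^{- \left|{\omega}\right|}}{25}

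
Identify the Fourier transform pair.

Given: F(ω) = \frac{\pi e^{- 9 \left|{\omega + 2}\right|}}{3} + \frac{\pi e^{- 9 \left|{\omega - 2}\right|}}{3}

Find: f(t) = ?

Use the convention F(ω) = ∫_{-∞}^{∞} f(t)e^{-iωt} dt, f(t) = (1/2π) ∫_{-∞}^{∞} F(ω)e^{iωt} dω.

f(t) = \frac{6 \cos{\left(2 t \right)}}{t^{2} + 81}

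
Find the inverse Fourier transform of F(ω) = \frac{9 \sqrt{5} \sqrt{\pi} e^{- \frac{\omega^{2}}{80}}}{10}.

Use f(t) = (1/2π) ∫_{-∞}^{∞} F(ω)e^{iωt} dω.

f(t) = 9 e^{- 20 t^{2}}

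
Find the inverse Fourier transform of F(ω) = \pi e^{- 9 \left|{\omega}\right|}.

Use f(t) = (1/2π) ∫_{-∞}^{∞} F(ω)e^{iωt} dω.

f(t) = \frac{9}{t^{2} + 81}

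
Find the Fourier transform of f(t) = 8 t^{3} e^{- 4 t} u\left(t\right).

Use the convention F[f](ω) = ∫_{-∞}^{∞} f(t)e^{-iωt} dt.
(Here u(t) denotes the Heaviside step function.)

F(ω) = \frac{48}{\left(i \omega + 4\right)^{4}}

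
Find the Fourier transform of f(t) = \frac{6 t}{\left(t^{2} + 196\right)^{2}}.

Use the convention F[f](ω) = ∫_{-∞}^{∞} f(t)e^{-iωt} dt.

F(ω) = - \frac{3 i \pi \omega e^{- 14 \left|{\omega}\right|}}{14}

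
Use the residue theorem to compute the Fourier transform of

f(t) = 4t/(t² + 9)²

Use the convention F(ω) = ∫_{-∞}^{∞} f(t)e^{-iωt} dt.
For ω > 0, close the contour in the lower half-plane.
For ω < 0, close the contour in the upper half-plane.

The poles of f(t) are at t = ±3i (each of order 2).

Let g(z) = f(z)e^{-iωz}; for large |z| the factor e^{-iωz} decays in the lower half-plane when ω > 0 and in the upper half-plane when ω < 0.

Case ω > 0 (lower half-plane, clockwise contour ⇒ F(ω) = -2πi·ΣRes):
  Res_{z = - 3 i} g(z) = \frac{\omega e^{- 3 \omega}}{3} (pole of order 2)
  F(ω) = -2πi·ΣRes = - \frac{2 i \pi \omega e^{- 3 \omega}}{3}

Case ω < 0 (upper half-plane, counterclockwise contour ⇒ F(ω) = +2πi·ΣRes):
  Res_{z = 3 i} g(z) = - \frac{\omega e^{3 \omega}}{3} (pole of order 2)
  F(ω) = 2πi·ΣRes = - \frac{2 i \pi \omega e^{3 \omega}}{3}

Both cases combine into a single formula in |ω|:

F(ω) = - \frac{2 i \pi \omega e^{- 3 \left|{\omega}\right|}}{3}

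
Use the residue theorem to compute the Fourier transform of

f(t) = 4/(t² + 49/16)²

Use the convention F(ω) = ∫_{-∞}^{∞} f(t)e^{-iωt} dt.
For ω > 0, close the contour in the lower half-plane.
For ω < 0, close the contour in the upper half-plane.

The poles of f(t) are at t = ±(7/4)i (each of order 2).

Let g(z) = f(z)e^{-iωz}; for large |z| the factor e^{-iωz} decays in the lower half-plane when ω > 0 and in the upper half-plane when ω < 0.

Case ω > 0 (lower half-plane, clockwise contour ⇒ F(ω) = -2πi·ΣRes):
  Res_{z = - \frac{7 i}{4}} g(z) = \frac{16 i \left(7 \omega + 4\right) e^{- \frac{7 \omega}{4}}}{343} (pole of order 2)
  F(ω) = -2πi·ΣRes = \frac{32 \pi \left(7 \omega + 4\right) e^{- \frac{7 \omega}{4}}}{343}

Case ω < 0 (upper half-plane, counterclockwise contour ⇒ F(ω) = +2πi·ΣRes):
  Res_{z = \frac{7 i}{4}} g(z) = \frac{16 i \left(7 \omega - 4\right) e^{\frac{7 \omega}{4}}}{343} (pole of order 2)
  F(ω) = 2πi·ΣRes = \frac{32 \pi \left(4 - 7 \omega\right) e^{\frac{7 \omega}{4}}}{343}

Both cases combine into a single formula in |ω|:

F(ω) = \frac{32 \pi \left(7 \left|{\omega}\right| + 4\right) e^{- \frac{7 \left|{\omega}\right|}{4}}}{343}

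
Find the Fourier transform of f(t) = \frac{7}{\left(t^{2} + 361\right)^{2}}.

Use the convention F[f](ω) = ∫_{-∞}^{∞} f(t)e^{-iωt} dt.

F(ω) = \frac{7 \pi \left(19 \left|{\omega}\right| + 1\right) e^{- 19 \left|{\omega}\right|}}{13718}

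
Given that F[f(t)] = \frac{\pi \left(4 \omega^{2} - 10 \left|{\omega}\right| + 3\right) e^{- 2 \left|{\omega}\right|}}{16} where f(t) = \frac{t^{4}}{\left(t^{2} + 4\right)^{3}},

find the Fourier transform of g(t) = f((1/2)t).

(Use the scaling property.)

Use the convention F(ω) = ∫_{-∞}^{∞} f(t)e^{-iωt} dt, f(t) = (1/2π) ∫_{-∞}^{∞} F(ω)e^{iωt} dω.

F[g](ω) = \frac{\pi \left(16 \omega^{2} - 20 \left|{\omega}\right| + 3\right) e^{- 4 \left|{\omega}\right|}}{8}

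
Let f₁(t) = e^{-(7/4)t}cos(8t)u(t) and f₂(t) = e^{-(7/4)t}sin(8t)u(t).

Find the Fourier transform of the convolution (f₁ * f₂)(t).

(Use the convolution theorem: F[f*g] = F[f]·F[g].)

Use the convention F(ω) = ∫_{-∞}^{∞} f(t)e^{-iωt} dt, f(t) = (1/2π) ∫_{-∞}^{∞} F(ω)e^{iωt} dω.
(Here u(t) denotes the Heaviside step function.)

F[f₁*f₂](ω) = \frac{512 \left(4 i \omega + 7\right)}{\left(\left(4 i \omega + 7\right)^{2} + 1024\right)^{2}}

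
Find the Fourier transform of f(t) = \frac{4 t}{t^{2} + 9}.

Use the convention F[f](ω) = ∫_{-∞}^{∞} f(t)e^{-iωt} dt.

F(ω) = - 4 i \pi e^{- 3 \left|{\omega}\right|} \operatorname{sign}{\left(\omega \right)}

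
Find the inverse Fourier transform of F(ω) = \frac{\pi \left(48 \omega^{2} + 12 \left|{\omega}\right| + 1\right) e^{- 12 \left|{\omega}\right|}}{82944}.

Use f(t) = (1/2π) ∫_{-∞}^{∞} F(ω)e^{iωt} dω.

f(t) = \frac{8}{\left(t^{2} + 144\right)^{3}}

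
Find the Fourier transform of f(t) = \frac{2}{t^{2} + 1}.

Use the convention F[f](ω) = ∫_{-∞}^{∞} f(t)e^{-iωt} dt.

F(ω) = 2 \pi e^{- \left|{\omega}\right|}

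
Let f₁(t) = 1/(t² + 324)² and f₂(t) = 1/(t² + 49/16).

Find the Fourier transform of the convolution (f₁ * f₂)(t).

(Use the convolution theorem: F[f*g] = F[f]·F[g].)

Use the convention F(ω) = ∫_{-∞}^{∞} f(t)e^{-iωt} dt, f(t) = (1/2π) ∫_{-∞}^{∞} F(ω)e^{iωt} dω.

F[f₁*f₂](ω) = \frac{\pi^{2} \left(18 \left|{\omega}\right| + 1\right) e^{- \frac{79 \left|{\omega}\right|}{4}}}{20412}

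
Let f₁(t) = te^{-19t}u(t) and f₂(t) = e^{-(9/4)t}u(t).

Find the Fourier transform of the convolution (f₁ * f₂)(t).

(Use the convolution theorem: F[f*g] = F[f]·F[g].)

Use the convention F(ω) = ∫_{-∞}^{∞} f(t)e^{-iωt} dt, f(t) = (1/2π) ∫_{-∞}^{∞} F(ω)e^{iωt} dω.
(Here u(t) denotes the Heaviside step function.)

F[f₁*f₂](ω) = \frac{4}{\left(i \omega + 19\right)^{2} \left(4 i \omega + 9\right)}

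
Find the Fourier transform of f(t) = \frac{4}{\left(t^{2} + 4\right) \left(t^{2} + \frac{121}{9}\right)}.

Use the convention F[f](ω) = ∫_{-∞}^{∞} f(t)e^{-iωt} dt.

F(ω) = \frac{18 \pi e^{- 2 \left|{\omega}\right|}}{85} - \frac{108 \pi e^{- \frac{11 \left|{\omega}\right|}{3}}}{935}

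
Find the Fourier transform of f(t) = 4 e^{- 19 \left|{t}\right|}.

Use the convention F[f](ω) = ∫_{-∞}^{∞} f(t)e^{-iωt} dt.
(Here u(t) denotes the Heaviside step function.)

F(ω) = \frac{152}{\omega^{2} + 361}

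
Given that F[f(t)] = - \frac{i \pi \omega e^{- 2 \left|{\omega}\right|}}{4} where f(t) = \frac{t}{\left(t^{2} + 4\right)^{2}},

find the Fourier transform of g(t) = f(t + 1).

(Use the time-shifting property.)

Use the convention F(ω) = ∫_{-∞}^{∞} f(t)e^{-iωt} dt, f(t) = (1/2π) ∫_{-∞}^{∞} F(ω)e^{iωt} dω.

F[g](ω) = - \frac{i \pi \omega e^{i \omega - 2 \left|{\omega}\right|}}{4}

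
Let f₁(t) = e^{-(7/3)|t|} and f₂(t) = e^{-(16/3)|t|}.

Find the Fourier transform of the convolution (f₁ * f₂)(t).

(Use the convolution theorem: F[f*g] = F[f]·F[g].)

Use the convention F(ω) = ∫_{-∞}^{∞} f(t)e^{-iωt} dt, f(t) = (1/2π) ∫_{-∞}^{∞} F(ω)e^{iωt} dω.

F[f₁*f₂](ω) = \frac{4032}{81 \omega^{4} + 2745 \omega^{2} + 12544}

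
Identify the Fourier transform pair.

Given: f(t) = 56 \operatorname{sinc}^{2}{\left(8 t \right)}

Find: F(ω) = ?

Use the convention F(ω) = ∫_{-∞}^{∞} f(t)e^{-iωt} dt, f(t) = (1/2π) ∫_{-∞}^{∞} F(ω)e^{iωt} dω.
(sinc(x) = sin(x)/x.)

F(ω) = \begin{cases} \frac{7 \pi \left(16 - \left|{\omega}\right|\right)}{16} & \text{for}\: \omega > -16 \wedge \omega < 16 \\0 & \text{otherwise} \end{cases}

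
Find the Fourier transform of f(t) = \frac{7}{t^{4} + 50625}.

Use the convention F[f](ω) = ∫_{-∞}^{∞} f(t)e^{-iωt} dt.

F(ω) = \frac{7 \pi e^{- \frac{15 \sqrt{2} \left|{\omega}\right|}{2}} \sin{\left(\frac{15 \sqrt{2} \left|{\omega}\right|}{2} + \frac{\pi}{4} \right)}}{3375}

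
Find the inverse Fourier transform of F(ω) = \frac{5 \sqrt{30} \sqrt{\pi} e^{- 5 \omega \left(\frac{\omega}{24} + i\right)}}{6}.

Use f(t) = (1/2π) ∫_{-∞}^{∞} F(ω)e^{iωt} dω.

f(t) = 5 e^{- \frac{6 \left(t - 5\right)^{2}}{5}}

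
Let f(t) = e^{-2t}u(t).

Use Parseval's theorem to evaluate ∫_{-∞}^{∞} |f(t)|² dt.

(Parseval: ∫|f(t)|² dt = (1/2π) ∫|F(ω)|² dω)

∫|f(t)|² dt = \frac{1}{4}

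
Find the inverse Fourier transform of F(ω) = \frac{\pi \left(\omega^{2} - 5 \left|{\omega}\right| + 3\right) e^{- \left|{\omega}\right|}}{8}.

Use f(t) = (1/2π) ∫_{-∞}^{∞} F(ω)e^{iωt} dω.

f(t) = \frac{t^{4}}{\left(t^{2} + 1\right)^{3}}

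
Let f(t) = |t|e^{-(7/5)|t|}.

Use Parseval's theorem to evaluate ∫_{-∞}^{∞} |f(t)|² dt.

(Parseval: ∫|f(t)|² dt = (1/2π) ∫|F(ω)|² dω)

∫|f(t)|² dt = \frac{125}{686}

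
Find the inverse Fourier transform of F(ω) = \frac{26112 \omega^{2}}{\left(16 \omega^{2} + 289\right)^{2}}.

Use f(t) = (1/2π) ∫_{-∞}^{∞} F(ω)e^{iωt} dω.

f(t) = 6 \left(1 - \frac{17 \left|{t}\right|}{4}\right) e^{- \frac{17 \left|{t}\right|}{4}}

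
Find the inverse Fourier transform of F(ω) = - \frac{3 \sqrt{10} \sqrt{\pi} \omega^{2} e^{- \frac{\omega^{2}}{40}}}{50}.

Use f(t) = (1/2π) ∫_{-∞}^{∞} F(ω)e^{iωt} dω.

f(t) = 6 \left(40 t^{2} - 2\right) e^{- 10 t^{2}}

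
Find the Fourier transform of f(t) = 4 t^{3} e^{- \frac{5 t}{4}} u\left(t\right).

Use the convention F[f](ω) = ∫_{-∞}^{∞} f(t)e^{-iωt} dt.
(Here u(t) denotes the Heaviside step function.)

F(ω) = \frac{6144}{\left(4 i \omega + 5\right)^{4}}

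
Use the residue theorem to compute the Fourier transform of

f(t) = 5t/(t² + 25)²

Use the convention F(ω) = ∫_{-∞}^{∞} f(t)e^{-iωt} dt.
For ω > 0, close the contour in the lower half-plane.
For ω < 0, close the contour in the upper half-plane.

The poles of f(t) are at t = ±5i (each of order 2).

Let g(z) = f(z)e^{-iωz}; for large |z| the factor e^{-iωz} decays in the lower half-plane when ω > 0 and in the upper half-plane when ω < 0.

Case ω > 0 (lower half-plane, clockwise contour ⇒ F(ω) = -2πi·ΣRes):
  Res_{z = - 5 i} g(z) = \frac{\omega e^{- 5 \omega}}{4} (pole of order 2)
  F(ω) = -2πi·ΣRes = - \frac{i \pi \omega e^{- 5 \omega}}{2}

Case ω < 0 (upper half-plane, counterclockwise contour ⇒ F(ω) = +2πi·ΣRes):
  Res_{z = 5 i} g(z) = - \frac{\omega e^{5 \omega}}{4} (pole of order 2)
  F(ω) = 2πi·ΣRes = - \frac{i \pi \omega e^{5 \omega}}{2}

Both cases combine into a single formula in |ω|:

F(ω) = - \frac{i \pi \omega e^{- 5 \left|{\omega}\right|}}{2}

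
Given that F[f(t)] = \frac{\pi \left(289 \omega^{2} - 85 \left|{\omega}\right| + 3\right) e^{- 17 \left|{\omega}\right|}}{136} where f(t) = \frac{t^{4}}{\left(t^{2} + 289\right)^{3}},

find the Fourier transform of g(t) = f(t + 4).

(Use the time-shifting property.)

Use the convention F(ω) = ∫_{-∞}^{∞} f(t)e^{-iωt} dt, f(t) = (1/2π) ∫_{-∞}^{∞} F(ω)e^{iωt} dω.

F[g](ω) = \frac{\pi \left(289 \omega^{2} - 85 \left|{\omega}\right| + 3\right) e^{4 i \omega - 17 \left|{\omega}\right|}}{136}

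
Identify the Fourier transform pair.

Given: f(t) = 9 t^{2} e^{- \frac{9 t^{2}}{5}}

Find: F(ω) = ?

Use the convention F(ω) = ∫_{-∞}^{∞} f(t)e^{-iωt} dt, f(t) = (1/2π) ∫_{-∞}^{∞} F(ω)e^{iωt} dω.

F(ω) = \frac{5 \sqrt{5} \sqrt{\pi} \left(18 - 5 \omega^{2}\right) e^{- \frac{5 \omega^{2}}{36}}}{108}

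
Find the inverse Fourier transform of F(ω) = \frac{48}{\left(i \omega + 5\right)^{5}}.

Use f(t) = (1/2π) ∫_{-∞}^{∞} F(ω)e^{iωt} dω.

f(t) = 2 t^{4} e^{- 5 t} u\left(t\right)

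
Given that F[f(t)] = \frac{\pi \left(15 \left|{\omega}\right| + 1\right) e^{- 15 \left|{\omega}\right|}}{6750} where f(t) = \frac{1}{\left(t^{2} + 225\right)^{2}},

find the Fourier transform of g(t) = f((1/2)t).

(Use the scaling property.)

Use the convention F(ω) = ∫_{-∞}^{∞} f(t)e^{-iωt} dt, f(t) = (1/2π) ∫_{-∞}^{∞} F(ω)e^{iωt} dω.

F[g](ω) = \frac{\pi \left(30 \left|{\omega}\right| + 1\right) e^{- 30 \left|{\omega}\right|}}{3375}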